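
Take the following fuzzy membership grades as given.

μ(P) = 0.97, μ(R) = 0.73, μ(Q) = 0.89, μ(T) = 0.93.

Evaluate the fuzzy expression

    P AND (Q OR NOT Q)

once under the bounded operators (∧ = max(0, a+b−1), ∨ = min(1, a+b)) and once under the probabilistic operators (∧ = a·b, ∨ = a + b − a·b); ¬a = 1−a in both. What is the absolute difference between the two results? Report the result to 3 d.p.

Under bounded:
  NOT Q = 1 − 0.89 = 0.11
  Q OR NOT Q = min(1, a+b) on (0.89, 0.11) = 1.00
  P AND (Q OR NOT Q) = max(0, a+b−1) on (0.97, 1.00) = 0.97
  → value = 0.9700
Under probabilistic:
  NOT Q = 1 − 0.8900 = 0.1100
  Q OR NOT Q = a + b − a·b on (0.8900, 0.1100) = 0.9021
  P AND (Q OR NOT Q) = a·b on (0.9700, 0.9021) = 0.8750
  → value = 0.8750
|0.9700 − 0.8750| = 0.095

0.095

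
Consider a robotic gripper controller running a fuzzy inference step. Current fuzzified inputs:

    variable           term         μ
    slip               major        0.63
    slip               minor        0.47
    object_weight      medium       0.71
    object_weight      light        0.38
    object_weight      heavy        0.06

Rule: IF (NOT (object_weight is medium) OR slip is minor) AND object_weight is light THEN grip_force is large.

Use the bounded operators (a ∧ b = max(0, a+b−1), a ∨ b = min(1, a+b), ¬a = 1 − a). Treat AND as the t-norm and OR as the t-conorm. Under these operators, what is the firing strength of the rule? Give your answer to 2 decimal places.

firing strength: (¬medium=1−0.71=0.29 OR minor=0.47) = 0.76; AND[max(0, a+b−1)] with light=0.38 → w = 0.14

0.14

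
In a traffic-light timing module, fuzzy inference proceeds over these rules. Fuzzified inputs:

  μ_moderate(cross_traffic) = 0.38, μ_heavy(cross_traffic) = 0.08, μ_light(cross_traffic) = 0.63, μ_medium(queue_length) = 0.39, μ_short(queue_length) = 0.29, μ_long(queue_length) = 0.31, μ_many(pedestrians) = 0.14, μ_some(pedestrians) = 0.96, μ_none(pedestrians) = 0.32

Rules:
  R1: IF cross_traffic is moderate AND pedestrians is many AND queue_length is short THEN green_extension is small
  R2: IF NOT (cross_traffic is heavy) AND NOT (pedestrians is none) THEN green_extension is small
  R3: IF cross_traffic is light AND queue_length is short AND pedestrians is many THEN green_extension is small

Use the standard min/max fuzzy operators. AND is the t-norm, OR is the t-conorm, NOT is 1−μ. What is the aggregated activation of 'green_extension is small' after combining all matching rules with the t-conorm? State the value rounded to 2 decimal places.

0.68

R1: moderate=0.38, many=0.14, short=0.29; AND[min(a, b)] → w = 0.14
R2: ¬heavy=1−0.08=0.92, ¬none=1−0.32=0.68; AND[min(a, b)] → w = 0.68
R3: light=0.63, short=0.29, many=0.14; AND[min(a, b)] → w = 0.14
Rules with consequent 'small': {R1, R2, R3} → strengths 0.14, 0.68, 0.14
Aggregate via t-conorm [max(a, b)]: 0.68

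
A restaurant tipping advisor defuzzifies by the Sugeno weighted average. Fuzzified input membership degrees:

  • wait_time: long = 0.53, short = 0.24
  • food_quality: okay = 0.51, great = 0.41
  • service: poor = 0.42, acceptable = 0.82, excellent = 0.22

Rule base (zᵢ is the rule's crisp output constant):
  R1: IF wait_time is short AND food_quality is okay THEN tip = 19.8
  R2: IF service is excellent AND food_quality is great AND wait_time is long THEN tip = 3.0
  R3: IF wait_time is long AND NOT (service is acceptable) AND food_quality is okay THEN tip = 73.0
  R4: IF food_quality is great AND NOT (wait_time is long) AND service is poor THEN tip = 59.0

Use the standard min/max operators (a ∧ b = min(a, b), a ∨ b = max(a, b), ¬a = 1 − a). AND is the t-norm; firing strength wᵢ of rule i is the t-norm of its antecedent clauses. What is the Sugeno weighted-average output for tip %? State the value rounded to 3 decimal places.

R1 (z=19.8): short=0.24, okay=0.51; AND[min(a, b)] → w = 0.24
R2 (z=3.0): excellent=0.22, great=0.41, long=0.53; AND[min(a, b)] → w = 0.22
R3 (z=73.0): long=0.53, ¬acceptable=1−0.82=0.18, okay=0.51; AND[min(a, b)] → w = 0.18
R4 (z=59.0): great=0.41, ¬long=1−0.53=0.47, poor=0.42; AND[min(a, b)] → w = 0.41
Weighted average = (0.24·19.8 + 0.22·3.0 + 0.18·73.0 + 0.41·59.0) / (0.24 + 0.22 + 0.18 + 0.41)
  = 42.7420 / 1.0500 = 40.707

40.707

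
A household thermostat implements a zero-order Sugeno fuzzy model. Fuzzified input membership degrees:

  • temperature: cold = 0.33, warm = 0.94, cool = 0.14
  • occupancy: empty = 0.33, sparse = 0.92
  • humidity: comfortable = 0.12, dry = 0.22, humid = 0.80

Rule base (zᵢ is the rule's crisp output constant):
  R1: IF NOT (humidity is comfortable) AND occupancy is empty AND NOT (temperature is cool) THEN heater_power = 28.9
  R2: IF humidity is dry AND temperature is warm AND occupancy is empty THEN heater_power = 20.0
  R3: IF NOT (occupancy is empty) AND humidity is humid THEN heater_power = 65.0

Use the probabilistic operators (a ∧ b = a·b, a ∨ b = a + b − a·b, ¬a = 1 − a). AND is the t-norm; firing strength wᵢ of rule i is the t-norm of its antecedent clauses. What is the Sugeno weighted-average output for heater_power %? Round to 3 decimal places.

50.847

R1 (z=28.9): ¬comfortable=1−0.12=0.88, empty=0.33, ¬cool=1−0.14=0.86; AND[a·b] → w = 0.2497
R2 (z=20.0): dry=0.22, warm=0.94, empty=0.33; AND[a·b] → w = 0.0682
R3 (z=65.0): ¬empty=1−0.33=0.67, humid=0.80; AND[a·b] → w = 0.5360
Weighted average = (0.2497·28.9 + 0.0682·20.0 + 0.5360·65.0) / (0.2497 + 0.0682 + 0.5360)
  = 43.4225 / 0.8540 = 50.847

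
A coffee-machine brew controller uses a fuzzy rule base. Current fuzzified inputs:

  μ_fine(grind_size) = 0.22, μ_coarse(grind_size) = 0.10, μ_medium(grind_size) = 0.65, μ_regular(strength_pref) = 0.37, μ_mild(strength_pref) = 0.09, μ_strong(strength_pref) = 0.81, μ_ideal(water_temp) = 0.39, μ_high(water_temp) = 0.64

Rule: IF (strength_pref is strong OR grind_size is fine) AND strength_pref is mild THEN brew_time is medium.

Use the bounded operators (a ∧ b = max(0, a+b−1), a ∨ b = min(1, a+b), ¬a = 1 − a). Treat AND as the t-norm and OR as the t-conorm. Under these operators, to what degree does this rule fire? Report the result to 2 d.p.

0.09

firing strength: (strong=0.81 OR fine=0.22) = 1.00; AND[max(0, a+b−1)] with mild=0.09 → w = 0.09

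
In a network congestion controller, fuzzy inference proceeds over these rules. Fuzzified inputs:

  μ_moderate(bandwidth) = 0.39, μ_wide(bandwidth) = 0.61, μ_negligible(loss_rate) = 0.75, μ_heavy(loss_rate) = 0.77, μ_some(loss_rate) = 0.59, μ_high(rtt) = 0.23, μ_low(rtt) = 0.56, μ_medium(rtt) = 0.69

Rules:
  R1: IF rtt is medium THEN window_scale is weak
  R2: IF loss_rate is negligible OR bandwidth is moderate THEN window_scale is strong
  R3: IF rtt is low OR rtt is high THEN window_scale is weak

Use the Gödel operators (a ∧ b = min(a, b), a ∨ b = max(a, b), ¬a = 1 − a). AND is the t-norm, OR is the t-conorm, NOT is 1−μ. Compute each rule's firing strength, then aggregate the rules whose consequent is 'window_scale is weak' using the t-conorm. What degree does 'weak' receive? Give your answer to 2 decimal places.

0.69

R1: medium=0.69 → w = 0.69
R2: negligible=0.75, moderate=0.39; OR[max(a, b)] → w = 0.75
R3: low=0.56, high=0.23; OR[max(a, b)] → w = 0.56
Rules with consequent 'weak': {R1, R3} → strengths 0.69, 0.56
Aggregate via t-conorm [max(a, b)]: 0.69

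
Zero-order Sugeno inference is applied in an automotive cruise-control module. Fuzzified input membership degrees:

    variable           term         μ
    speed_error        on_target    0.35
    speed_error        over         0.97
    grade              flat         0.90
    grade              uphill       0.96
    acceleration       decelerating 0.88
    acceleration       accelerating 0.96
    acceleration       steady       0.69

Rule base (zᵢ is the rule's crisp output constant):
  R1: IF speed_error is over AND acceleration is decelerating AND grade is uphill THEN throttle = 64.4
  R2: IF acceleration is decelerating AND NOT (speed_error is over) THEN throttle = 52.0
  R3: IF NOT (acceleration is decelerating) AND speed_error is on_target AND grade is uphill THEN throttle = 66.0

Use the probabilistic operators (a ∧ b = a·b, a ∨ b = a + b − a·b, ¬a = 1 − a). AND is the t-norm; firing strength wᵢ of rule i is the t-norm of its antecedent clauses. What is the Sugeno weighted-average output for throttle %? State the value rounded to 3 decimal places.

64.103

R1 (z=64.4): over=0.97, decelerating=0.88, uphill=0.96; AND[a·b] → w = 0.8195
R2 (z=52.0): decelerating=0.88, ¬over=1−0.97=0.03; AND[a·b] → w = 0.0264
R3 (z=66.0): ¬decelerating=1−0.88=0.12, on_target=0.35, uphill=0.96; AND[a·b] → w = 0.0403
Weighted average = (0.8195·64.4 + 0.0264·52.0 + 0.0403·66.0) / (0.8195 + 0.0264 + 0.0403)
  = 56.8069 / 0.8862 = 64.103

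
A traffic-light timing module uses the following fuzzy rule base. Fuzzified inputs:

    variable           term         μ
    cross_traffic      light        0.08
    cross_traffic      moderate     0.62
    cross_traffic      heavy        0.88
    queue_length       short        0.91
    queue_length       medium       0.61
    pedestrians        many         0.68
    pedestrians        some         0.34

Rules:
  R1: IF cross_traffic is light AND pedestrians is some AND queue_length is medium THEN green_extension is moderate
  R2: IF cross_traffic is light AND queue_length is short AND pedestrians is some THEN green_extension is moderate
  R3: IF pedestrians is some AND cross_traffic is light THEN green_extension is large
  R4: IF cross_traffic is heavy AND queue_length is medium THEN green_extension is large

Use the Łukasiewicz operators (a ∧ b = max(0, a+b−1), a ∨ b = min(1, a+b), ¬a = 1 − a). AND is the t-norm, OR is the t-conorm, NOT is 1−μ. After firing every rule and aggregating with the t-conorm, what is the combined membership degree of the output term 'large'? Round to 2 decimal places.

R1: light=0.08, some=0.34, medium=0.61; AND[max(0, a+b−1)] → w = 0.00
R2: light=0.08, short=0.91, some=0.34; AND[max(0, a+b−1)] → w = 0.00
R3: some=0.34, light=0.08; AND[max(0, a+b−1)] → w = 0.00
R4: heavy=0.88, medium=0.61; AND[max(0, a+b−1)] → w = 0.49
Rules with consequent 'large': {R3, R4} → strengths 0.00, 0.49
Aggregate via t-conorm [min(1, a+b)]: 0.49

0.49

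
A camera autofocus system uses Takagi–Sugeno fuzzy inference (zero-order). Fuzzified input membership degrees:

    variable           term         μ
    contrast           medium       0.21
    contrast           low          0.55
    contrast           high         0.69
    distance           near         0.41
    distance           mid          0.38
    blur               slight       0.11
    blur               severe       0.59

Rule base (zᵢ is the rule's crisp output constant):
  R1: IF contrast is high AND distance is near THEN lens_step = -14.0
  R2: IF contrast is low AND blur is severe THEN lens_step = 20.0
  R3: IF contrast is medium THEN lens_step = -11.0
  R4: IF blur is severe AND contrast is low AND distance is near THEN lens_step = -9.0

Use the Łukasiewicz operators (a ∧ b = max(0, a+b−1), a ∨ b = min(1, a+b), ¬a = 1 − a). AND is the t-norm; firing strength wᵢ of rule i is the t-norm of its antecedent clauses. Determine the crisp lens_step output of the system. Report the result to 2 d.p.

R1 (z=-14.0): high=0.69, near=0.41; AND[max(0, a+b−1)] → w = 0.10
R2 (z=20.0): low=0.55, severe=0.59; AND[max(0, a+b−1)] → w = 0.14
R3 (z=-11.0): medium=0.21 → w = 0.21
R4 (z=-9.0): severe=0.59, low=0.55, near=0.41; AND[max(0, a+b−1)] → w = 0.00
Weighted average = (0.10·-14.0 + 0.14·20.0 + 0.21·-11.0 + 0.00·-9.0) / (0.10 + 0.14 + 0.21 + 0.00)
  = -0.9100 / 0.4500 = -2.02

-2.02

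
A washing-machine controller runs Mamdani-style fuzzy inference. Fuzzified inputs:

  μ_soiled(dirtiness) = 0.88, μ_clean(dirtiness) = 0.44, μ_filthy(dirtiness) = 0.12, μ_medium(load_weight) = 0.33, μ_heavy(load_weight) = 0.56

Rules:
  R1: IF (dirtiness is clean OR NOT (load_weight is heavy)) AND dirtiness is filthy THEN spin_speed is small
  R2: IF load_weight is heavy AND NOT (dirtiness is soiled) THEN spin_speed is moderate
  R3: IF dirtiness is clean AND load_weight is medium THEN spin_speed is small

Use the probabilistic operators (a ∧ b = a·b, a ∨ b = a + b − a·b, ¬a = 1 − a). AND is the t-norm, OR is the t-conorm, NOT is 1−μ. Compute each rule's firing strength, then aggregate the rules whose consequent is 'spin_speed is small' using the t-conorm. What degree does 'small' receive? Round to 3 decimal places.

0.216

R1: (clean=0.44 OR ¬heavy=1−0.56=0.44) = 0.6864; AND[a·b] with filthy=0.12 → w = 0.0824
R2: heavy=0.56, ¬soiled=1−0.88=0.12; AND[a·b] → w = 0.0672
R3: clean=0.44, medium=0.33; AND[a·b] → w = 0.1452
Rules with consequent 'small': {R1, R3} → strengths 0.0824, 0.1452
Aggregate via t-conorm [a + b − a·b]: 0.2156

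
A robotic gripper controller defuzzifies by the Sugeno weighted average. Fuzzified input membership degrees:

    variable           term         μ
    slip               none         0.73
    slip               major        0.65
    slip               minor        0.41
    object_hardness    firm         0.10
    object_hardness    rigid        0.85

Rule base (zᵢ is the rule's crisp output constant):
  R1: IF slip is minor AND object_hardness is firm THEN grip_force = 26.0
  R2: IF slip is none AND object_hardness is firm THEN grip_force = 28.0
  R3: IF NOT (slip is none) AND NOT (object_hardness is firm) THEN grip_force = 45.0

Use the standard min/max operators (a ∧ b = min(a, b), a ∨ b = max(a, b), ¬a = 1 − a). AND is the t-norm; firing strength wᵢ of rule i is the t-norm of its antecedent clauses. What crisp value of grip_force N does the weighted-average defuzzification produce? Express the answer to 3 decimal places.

R1 (z=26.0): minor=0.41, firm=0.10; AND[min(a, b)] → w = 0.10
R2 (z=28.0): none=0.73, firm=0.10; AND[min(a, b)] → w = 0.10
R3 (z=45.0): ¬none=1−0.73=0.27, ¬firm=1−0.10=0.90; AND[min(a, b)] → w = 0.27
Weighted average = (0.10·26.0 + 0.10·28.0 + 0.27·45.0) / (0.10 + 0.10 + 0.27)
  = 17.5500 / 0.4700 = 37.340

37.340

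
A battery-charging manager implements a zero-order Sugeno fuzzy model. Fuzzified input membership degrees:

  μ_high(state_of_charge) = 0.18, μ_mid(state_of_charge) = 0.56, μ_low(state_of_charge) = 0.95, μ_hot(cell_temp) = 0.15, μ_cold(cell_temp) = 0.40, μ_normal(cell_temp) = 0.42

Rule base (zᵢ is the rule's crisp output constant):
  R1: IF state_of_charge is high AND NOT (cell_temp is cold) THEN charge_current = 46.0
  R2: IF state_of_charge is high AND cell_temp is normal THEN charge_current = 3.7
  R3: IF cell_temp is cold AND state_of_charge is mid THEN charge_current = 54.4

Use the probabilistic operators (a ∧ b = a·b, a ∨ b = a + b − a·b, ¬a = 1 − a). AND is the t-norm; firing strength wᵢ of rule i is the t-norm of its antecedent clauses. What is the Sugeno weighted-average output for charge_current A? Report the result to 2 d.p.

42.77

R1 (z=46.0): high=0.18, ¬cold=1−0.40=0.60; AND[a·b] → w = 0.1080
R2 (z=3.7): high=0.18, normal=0.42; AND[a·b] → w = 0.0756
R3 (z=54.4): cold=0.40, mid=0.56; AND[a·b] → w = 0.2240
Weighted average = (0.1080·46.0 + 0.0756·3.7 + 0.2240·54.4) / (0.1080 + 0.0756 + 0.2240)
  = 17.4333 / 0.4076 = 42.77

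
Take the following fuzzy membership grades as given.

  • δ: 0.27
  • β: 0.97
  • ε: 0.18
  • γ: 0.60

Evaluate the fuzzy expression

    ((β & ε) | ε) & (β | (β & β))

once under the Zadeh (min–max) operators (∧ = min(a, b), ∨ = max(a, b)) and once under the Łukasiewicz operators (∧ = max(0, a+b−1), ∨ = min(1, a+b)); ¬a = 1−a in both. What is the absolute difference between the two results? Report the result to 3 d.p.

Under Zadeh (min–max):
  β & ε = min(a, b) on (0.97, 0.18) = 0.18
  (β & ε) | ε = max(a, b) on (0.18, 0.18) = 0.18
  β & β = min(a, b) on (0.97, 0.97) = 0.97
  β | (β & β) = max(a, b) on (0.97, 0.97) = 0.97
  ((β & ε) | ε) & (β | (β & β)) = min(a, b) on (0.18, 0.97) = 0.18
  → value = 0.1800
Under Łukasiewicz:
  β & ε = max(0, a+b−1) on (0.97, 0.18) = 0.15
  (β & ε) | ε = min(1, a+b) on (0.15, 0.18) = 0.33
  β & β = max(0, a+b−1) on (0.97, 0.97) = 0.94
  β | (β & β) = min(1, a+b) on (0.97, 0.94) = 1.00
  ((β & ε) | ε) & (β | (β & β)) = max(0, a+b−1) on (0.33, 1.00) = 0.33
  → value = 0.3300
|0.1800 − 0.3300| = 0.150

0.150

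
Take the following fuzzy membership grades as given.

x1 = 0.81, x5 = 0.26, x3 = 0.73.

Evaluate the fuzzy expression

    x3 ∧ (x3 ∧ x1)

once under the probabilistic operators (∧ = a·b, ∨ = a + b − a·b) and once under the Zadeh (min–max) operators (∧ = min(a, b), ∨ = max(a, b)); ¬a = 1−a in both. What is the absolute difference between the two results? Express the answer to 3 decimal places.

Under probabilistic:
  x3 ∧ x1 = a·b on (0.7300, 0.8100) = 0.5913
  x3 ∧ (x3 ∧ x1) = a·b on (0.7300, 0.5913) = 0.4316
  → value = 0.4316
Under Zadeh (min–max):
  x3 ∧ x1 = min(a, b) on (0.73, 0.81) = 0.73
  x3 ∧ (x3 ∧ x1) = min(a, b) on (0.73, 0.73) = 0.73
  → value = 0.7300
|0.4316 − 0.7300| = 0.298

0.298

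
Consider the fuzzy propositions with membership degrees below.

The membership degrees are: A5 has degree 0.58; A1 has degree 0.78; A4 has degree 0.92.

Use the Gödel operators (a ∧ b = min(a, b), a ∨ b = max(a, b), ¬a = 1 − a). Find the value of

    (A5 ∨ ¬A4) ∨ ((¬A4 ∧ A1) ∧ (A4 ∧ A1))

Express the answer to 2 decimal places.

¬A4 = 1 − 0.92 = 0.08
A5 ∨ ¬A4 = max(a, b) on (0.58, 0.08) = 0.58
¬A4 = 1 − 0.92 = 0.08
¬A4 ∧ A1 = min(a, b) on (0.08, 0.78) = 0.08
A4 ∧ A1 = min(a, b) on (0.92, 0.78) = 0.78
(¬A4 ∧ A1) ∧ (A4 ∧ A1) = min(a, b) on (0.08, 0.78) = 0.08
(A5 ∨ ¬A4) ∨ ((¬A4 ∧ A1) ∧ (A4 ∧ A1)) = max(a, b) on (0.58, 0.08) = 0.58

0.58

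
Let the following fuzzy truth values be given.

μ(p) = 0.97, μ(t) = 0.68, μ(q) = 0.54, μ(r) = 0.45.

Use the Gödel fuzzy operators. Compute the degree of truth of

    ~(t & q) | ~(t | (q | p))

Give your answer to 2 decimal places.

t & q = min(a, b) on (0.68, 0.54) = 0.54
~(t & q) = 1 − 0.54 = 0.46
q | p = max(a, b) on (0.54, 0.97) = 0.97
t | (q | p) = max(a, b) on (0.68, 0.97) = 0.97
~(t | (q | p)) = 1 − 0.97 = 0.03
~(t & q) | ~(t | (q | p)) = max(a, b) on (0.46, 0.03) = 0.46

0.46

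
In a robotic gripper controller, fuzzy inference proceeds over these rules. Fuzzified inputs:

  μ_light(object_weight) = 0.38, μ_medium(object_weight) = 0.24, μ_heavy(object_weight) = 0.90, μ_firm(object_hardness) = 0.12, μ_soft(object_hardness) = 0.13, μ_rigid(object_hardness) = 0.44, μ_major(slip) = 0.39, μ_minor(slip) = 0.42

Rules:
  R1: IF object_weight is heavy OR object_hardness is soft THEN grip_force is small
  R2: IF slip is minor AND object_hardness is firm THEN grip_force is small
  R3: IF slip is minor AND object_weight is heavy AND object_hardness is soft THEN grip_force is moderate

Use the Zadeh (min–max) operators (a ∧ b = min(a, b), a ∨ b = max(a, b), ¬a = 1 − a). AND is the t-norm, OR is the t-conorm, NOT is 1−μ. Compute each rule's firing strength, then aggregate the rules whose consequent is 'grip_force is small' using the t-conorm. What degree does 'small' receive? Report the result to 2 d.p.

R1: heavy=0.90, soft=0.13; OR[max(a, b)] → w = 0.90
R2: minor=0.42, firm=0.12; AND[min(a, b)] → w = 0.12
R3: minor=0.42, heavy=0.90, soft=0.13; AND[min(a, b)] → w = 0.13
Rules with consequent 'small': {R1, R2} → strengths 0.90, 0.12
Aggregate via t-conorm [max(a, b)]: 0.90

0.90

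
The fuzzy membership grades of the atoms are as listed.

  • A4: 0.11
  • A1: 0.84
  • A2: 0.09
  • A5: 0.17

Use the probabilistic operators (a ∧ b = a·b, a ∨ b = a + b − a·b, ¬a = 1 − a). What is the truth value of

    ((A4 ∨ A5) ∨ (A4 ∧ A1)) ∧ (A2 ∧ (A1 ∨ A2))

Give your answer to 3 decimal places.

A4 ∨ A5 = a + b − a·b on (0.1100, 0.1700) = 0.2613
A4 ∧ A1 = a·b on (0.1100, 0.8400) = 0.0924
(A4 ∨ A5) ∨ (A4 ∧ A1) = a + b − a·b on (0.2613, 0.0924) = 0.3296
A1 ∨ A2 = a + b − a·b on (0.8400, 0.0900) = 0.8544
A2 ∧ (A1 ∨ A2) = a·b on (0.0900, 0.8544) = 0.0769
((A4 ∨ A5) ∨ (A4 ∧ A1)) ∧ (A2 ∧ (A1 ∨ A2)) = a·b on (0.3296, 0.0769) = 0.0253

0.025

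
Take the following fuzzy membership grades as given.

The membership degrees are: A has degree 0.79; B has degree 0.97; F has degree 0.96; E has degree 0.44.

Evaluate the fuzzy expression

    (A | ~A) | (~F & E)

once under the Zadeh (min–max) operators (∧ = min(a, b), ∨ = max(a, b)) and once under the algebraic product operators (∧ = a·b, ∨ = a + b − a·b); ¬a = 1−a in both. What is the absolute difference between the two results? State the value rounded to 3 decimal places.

0.047

Under Zadeh (min–max):
  ~A = 1 − 0.79 = 0.21
  A | ~A = max(a, b) on (0.79, 0.21) = 0.79
  ~F = 1 − 0.96 = 0.04
  ~F & E = min(a, b) on (0.04, 0.44) = 0.04
  (A | ~A) | (~F & E) = max(a, b) on (0.79, 0.04) = 0.79
  → value = 0.7900
Under algebraic product:
  ~A = 1 − 0.7900 = 0.2100
  A | ~A = a + b − a·b on (0.7900, 0.2100) = 0.8341
  ~F = 1 − 0.9600 = 0.0400
  ~F & E = a·b on (0.0400, 0.4400) = 0.0176
  (A | ~A) | (~F & E) = a + b − a·b on (0.8341, 0.0176) = 0.8370
  → value = 0.8370
|0.7900 − 0.8370| = 0.047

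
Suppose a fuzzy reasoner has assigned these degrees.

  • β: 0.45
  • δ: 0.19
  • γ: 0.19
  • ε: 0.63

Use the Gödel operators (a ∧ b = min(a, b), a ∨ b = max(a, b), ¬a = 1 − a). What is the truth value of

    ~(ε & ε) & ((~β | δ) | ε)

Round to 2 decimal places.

0.37

ε & ε = min(a, b) on (0.63, 0.63) = 0.63
~(ε & ε) = 1 − 0.63 = 0.37
~β = 1 − 0.45 = 0.55
~β | δ = max(a, b) on (0.55, 0.19) = 0.55
(~β | δ) | ε = max(a, b) on (0.55, 0.63) = 0.63
~(ε & ε) & ((~β | δ) | ε) = min(a, b) on (0.37, 0.63) = 0.37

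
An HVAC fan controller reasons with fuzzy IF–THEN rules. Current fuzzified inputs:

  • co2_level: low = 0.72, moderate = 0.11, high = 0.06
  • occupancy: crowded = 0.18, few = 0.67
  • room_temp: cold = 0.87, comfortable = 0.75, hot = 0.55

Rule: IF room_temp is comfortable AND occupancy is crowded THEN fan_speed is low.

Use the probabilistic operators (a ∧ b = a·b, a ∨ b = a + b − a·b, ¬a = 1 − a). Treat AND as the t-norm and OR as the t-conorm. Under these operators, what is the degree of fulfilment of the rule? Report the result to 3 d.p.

firing strength: comfortable=0.75, crowded=0.18; AND[a·b] → w = 0.1350

0.135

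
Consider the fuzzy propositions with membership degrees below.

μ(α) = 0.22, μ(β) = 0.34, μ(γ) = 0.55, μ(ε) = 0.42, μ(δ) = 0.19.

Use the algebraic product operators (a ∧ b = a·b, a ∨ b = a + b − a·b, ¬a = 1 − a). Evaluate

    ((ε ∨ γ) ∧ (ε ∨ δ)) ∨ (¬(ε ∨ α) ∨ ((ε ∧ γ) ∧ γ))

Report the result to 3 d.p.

ε ∨ γ = a + b − a·b on (0.4200, 0.5500) = 0.7390
ε ∨ δ = a + b − a·b on (0.4200, 0.1900) = 0.5302
(ε ∨ γ) ∧ (ε ∨ δ) = a·b on (0.7390, 0.5302) = 0.3918
ε ∨ α = a + b − a·b on (0.4200, 0.2200) = 0.5476
¬(ε ∨ α) = 1 − 0.5476 = 0.4524
ε ∧ γ = a·b on (0.4200, 0.5500) = 0.2310
(ε ∧ γ) ∧ γ = a·b on (0.2310, 0.5500) = 0.1271
¬(ε ∨ α) ∨ ((ε ∧ γ) ∧ γ) = a + b − a·b on (0.4524, 0.1271) = 0.5220
((ε ∨ γ) ∧ (ε ∨ δ)) ∨ (¬(ε ∨ α) ∨ ((ε ∧ γ) ∧ γ)) = a + b − a·b on (0.3918, 0.5220) = 0.7093

0.709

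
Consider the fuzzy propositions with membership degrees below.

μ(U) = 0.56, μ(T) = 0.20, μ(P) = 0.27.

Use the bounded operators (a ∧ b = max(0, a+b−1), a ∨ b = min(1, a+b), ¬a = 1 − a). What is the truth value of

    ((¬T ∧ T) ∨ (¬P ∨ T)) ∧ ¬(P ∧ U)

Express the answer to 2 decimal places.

¬T = 1 − 0.20 = 0.80
¬T ∧ T = max(0, a+b−1) on (0.80, 0.20) = 0.00
¬P = 1 − 0.27 = 0.73
¬P ∨ T = min(1, a+b) on (0.73, 0.20) = 0.93
(¬T ∧ T) ∨ (¬P ∨ T) = min(1, a+b) on (0.00, 0.93) = 0.93
P ∧ U = max(0, a+b−1) on (0.27, 0.56) = 0.00
¬(P ∧ U) = 1 − 0.00 = 1.00
((¬T ∧ T) ∨ (¬P ∨ T)) ∧ ¬(P ∧ U) = max(0, a+b−1) on (0.93, 1.00) = 0.93

0.93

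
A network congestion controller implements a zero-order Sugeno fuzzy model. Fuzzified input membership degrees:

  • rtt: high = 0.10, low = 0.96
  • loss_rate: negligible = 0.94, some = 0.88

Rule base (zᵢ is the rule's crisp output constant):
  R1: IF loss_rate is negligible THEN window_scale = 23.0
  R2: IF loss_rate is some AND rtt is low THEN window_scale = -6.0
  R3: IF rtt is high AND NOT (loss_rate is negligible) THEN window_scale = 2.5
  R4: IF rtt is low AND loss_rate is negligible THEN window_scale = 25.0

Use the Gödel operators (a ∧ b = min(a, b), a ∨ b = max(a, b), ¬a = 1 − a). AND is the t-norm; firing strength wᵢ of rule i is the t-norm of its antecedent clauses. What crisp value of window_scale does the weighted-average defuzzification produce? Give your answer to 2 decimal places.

R1 (z=23.0): negligible=0.94 → w = 0.94
R2 (z=-6.0): some=0.88, low=0.96; AND[min(a, b)] → w = 0.88
R3 (z=2.5): high=0.10, ¬negligible=1−0.94=0.06; AND[min(a, b)] → w = 0.06
R4 (z=25.0): low=0.96, negligible=0.94; AND[min(a, b)] → w = 0.94
Weighted average = (0.94·23.0 + 0.88·-6.0 + 0.06·2.5 + 0.94·25.0) / (0.94 + 0.88 + 0.06 + 0.94)
  = 39.9900 / 2.8200 = 14.18

14.18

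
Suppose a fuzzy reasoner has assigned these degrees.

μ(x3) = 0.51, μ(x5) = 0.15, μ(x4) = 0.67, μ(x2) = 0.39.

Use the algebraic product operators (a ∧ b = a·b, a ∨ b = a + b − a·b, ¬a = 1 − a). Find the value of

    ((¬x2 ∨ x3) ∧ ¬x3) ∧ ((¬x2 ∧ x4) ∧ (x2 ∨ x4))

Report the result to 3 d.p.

¬x2 = 1 − 0.3900 = 0.6100
¬x2 ∨ x3 = a + b − a·b on (0.6100, 0.5100) = 0.8089
¬x3 = 1 − 0.5100 = 0.4900
(¬x2 ∨ x3) ∧ ¬x3 = a·b on (0.8089, 0.4900) = 0.3964
¬x2 = 1 − 0.3900 = 0.6100
¬x2 ∧ x4 = a·b on (0.6100, 0.6700) = 0.4087
x2 ∨ x4 = a + b − a·b on (0.3900, 0.6700) = 0.7987
(¬x2 ∧ x4) ∧ (x2 ∨ x4) = a·b on (0.4087, 0.7987) = 0.3264
((¬x2 ∨ x3) ∧ ¬x3) ∧ ((¬x2 ∧ x4) ∧ (x2 ∨ x4)) = a·b on (0.3964, 0.3264) = 0.1294

0.129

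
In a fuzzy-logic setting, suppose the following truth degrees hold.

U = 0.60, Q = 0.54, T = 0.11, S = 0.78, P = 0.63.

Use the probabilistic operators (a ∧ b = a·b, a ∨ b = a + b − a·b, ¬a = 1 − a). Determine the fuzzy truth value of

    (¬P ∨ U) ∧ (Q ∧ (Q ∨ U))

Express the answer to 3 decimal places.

0.330

¬P = 1 − 0.6300 = 0.3700
¬P ∨ U = a + b − a·b on (0.3700, 0.6000) = 0.7480
Q ∨ U = a + b − a·b on (0.5400, 0.6000) = 0.8160
Q ∧ (Q ∨ U) = a·b on (0.5400, 0.8160) = 0.4406
(¬P ∨ U) ∧ (Q ∧ (Q ∨ U)) = a·b on (0.7480, 0.4406) = 0.3296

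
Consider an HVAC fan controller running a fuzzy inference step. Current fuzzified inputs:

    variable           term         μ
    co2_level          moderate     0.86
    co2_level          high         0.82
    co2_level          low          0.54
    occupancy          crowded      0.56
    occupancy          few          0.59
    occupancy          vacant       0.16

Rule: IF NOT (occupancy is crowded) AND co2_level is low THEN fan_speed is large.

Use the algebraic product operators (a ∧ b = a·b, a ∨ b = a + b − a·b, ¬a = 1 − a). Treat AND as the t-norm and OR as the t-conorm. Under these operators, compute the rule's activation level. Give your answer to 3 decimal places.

0.238

firing strength: ¬crowded=1−0.56=0.44, low=0.54; AND[a·b] → w = 0.2376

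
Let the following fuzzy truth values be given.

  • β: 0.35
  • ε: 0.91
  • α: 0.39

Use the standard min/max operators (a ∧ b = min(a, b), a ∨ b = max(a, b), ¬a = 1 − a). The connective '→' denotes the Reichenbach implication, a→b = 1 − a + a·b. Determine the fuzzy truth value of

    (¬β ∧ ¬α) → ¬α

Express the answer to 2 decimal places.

¬β = 1 − 0.35 = 0.65
¬α = 1 − 0.39 = 0.61
¬β ∧ ¬α = min(a, b) on (0.65, 0.61) = 0.61
¬α = 1 − 0.39 = 0.61
(¬β ∧ ¬α) → ¬α  [Reichenbach: 1 − a + a·b] with a=0.61, b=0.61 → 0.76

0.76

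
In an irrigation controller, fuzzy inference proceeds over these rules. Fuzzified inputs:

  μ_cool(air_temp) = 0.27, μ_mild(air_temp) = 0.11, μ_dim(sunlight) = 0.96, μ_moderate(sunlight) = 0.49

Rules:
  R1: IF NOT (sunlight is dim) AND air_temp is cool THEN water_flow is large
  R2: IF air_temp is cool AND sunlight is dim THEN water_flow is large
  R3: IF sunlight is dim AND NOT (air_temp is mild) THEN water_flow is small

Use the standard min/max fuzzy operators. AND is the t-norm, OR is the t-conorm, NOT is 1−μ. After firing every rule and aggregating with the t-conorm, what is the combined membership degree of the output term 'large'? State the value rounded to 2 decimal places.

0.27

R1: ¬dim=1−0.96=0.04, cool=0.27; AND[min(a, b)] → w = 0.04
R2: cool=0.27, dim=0.96; AND[min(a, b)] → w = 0.27
R3: dim=0.96, ¬mild=1−0.11=0.89; AND[min(a, b)] → w = 0.89
Rules with consequent 'large': {R1, R2} → strengths 0.04, 0.27
Aggregate via t-conorm [max(a, b)]: 0.27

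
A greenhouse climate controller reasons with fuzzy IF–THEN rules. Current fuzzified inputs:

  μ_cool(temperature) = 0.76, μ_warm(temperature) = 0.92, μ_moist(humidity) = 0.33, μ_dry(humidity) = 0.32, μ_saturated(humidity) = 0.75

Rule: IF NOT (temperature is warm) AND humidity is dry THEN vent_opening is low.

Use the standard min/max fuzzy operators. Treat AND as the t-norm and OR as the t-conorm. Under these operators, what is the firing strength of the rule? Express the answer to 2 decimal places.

0.08

firing strength: ¬warm=1−0.92=0.08, dry=0.32; AND[min(a, b)] → w = 0.08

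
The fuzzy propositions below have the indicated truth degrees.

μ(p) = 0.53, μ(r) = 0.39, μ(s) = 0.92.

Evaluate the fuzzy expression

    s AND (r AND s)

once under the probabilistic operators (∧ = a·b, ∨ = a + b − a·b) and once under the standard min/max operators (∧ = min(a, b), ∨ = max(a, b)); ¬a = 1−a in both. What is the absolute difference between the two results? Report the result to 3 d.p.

0.060

Under probabilistic:
  r AND s = a·b on (0.3900, 0.9200) = 0.3588
  s AND (r AND s) = a·b on (0.9200, 0.3588) = 0.3301
  → value = 0.3301
Under standard min/max:
  r AND s = min(a, b) on (0.39, 0.92) = 0.39
  s AND (r AND s) = min(a, b) on (0.92, 0.39) = 0.39
  → value = 0.3900
|0.3301 − 0.3900| = 0.060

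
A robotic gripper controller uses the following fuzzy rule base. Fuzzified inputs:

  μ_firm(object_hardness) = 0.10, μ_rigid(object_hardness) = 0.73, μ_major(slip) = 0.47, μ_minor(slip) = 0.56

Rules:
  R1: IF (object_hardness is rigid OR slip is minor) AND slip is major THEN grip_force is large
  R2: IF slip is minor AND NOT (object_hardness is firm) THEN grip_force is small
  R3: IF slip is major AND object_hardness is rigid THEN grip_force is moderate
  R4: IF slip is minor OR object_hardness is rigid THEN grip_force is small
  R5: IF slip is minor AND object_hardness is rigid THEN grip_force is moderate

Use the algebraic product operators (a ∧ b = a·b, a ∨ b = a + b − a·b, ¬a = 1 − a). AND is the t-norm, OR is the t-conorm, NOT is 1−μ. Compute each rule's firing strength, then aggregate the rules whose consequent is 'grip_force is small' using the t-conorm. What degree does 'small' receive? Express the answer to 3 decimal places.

0.941

R1: (rigid=0.73 OR minor=0.56) = 0.8812; AND[a·b] with major=0.47 → w = 0.4142
R2: minor=0.56, ¬firm=1−0.10=0.90; AND[a·b] → w = 0.5040
R3: major=0.47, rigid=0.73; AND[a·b] → w = 0.3431
R4: minor=0.56, rigid=0.73; OR[a + b − a·b] → w = 0.8812
R5: minor=0.56, rigid=0.73; AND[a·b] → w = 0.4088
Rules with consequent 'small': {R2, R4} → strengths 0.5040, 0.8812
Aggregate via t-conorm [a + b − a·b]: 0.9411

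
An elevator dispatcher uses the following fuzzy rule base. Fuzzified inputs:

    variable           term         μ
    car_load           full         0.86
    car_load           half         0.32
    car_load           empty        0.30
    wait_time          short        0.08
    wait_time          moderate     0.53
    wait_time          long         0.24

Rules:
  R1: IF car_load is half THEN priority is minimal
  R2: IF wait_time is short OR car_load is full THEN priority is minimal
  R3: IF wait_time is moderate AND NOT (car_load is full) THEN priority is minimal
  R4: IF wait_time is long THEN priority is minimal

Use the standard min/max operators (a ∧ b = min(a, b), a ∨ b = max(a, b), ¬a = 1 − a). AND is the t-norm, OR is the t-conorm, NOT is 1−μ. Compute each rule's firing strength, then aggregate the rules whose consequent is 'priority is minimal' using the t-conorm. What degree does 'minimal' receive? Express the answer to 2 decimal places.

R1: half=0.32 → w = 0.32
R2: short=0.08, full=0.86; OR[max(a, b)] → w = 0.86
R3: moderate=0.53, ¬full=1−0.86=0.14; AND[min(a, b)] → w = 0.14
R4: long=0.24 → w = 0.24
Rules with consequent 'minimal': {R1, R2, R3, R4} → strengths 0.32, 0.86, 0.14, 0.24
Aggregate via t-conorm [max(a, b)]: 0.86

0.86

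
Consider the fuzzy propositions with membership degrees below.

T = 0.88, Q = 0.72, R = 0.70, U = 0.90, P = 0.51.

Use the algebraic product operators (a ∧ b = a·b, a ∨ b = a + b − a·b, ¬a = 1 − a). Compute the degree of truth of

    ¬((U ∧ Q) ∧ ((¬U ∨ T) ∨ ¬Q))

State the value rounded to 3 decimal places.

U ∧ Q = a·b on (0.9000, 0.7200) = 0.6480
¬U = 1 − 0.9000 = 0.1000
¬U ∨ T = a + b − a·b on (0.1000, 0.8800) = 0.8920
¬Q = 1 − 0.7200 = 0.2800
(¬U ∨ T) ∨ ¬Q = a + b − a·b on (0.8920, 0.2800) = 0.9222
(U ∧ Q) ∧ ((¬U ∨ T) ∨ ¬Q) = a·b on (0.6480, 0.9222) = 0.5976
¬((U ∧ Q) ∧ ((¬U ∨ T) ∨ ¬Q)) = 1 − 0.5976 = 0.4024

0.402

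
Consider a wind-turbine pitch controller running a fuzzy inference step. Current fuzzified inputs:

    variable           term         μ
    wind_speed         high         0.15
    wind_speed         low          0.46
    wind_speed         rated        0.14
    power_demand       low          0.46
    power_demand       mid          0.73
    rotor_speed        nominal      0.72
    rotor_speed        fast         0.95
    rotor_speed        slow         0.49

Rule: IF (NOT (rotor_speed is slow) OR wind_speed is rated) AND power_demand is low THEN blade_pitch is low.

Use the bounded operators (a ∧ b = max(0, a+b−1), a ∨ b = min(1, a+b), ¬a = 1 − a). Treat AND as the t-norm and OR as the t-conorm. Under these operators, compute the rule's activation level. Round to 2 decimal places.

firing strength: (¬slow=1−0.49=0.51 OR rated=0.14) = 0.65; AND[max(0, a+b−1)] with low=0.46 → w = 0.11

0.11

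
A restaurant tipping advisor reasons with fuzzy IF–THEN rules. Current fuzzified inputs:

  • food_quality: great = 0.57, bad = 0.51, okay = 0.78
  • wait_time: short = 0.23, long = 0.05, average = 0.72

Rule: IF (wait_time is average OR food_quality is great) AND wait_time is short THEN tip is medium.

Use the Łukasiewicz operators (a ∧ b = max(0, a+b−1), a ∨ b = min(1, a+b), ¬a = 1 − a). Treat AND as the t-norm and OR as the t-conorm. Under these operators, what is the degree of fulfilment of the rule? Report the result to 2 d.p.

firing strength: (average=0.72 OR great=0.57) = 1.00; AND[max(0, a+b−1)] with short=0.23 → w = 0.23

0.23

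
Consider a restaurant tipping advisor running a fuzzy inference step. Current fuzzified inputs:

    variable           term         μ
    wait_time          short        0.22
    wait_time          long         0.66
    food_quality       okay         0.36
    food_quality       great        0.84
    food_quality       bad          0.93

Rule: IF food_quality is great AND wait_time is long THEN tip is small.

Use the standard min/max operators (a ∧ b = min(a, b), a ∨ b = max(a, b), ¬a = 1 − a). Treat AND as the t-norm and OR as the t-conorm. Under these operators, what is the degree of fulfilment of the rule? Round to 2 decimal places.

0.66

firing strength: great=0.84, long=0.66; AND[min(a, b)] → w = 0.66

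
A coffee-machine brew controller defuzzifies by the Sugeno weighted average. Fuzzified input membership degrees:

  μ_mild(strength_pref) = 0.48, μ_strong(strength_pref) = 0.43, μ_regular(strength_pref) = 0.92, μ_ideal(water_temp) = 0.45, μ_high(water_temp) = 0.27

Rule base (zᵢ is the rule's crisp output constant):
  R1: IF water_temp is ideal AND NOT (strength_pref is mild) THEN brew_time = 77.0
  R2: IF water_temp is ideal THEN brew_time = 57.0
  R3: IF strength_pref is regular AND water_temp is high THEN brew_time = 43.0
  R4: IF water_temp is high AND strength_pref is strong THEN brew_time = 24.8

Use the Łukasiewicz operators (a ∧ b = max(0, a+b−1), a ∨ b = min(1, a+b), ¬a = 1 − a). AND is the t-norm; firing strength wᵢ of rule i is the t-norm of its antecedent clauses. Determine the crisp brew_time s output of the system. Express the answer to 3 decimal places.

R1 (z=77.0): ideal=0.45, ¬mild=1−0.48=0.52; AND[max(0, a+b−1)] → w = 0.00
R2 (z=57.0): ideal=0.45 → w = 0.45
R3 (z=43.0): regular=0.92, high=0.27; AND[max(0, a+b−1)] → w = 0.19
R4 (z=24.8): high=0.27, strong=0.43; AND[max(0, a+b−1)] → w = 0.00
Weighted average = (0.00·77.0 + 0.45·57.0 + 0.19·43.0 + 0.00·24.8) / (0.00 + 0.45 + 0.19 + 0.00)
  = 33.8200 / 0.6400 = 52.844

52.844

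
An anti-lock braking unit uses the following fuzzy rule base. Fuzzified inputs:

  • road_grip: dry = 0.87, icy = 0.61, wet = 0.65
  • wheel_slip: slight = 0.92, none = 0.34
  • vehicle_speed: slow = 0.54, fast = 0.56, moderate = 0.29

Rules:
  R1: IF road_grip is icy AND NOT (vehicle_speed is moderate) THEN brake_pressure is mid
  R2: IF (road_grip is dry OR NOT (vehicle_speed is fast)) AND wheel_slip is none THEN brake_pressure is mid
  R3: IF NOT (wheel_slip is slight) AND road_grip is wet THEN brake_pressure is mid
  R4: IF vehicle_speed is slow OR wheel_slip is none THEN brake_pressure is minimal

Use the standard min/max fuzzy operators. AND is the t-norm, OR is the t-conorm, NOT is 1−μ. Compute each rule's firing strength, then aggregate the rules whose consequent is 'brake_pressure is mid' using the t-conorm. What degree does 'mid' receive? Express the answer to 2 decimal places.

R1: icy=0.61, ¬moderate=1−0.29=0.71; AND[min(a, b)] → w = 0.61
R2: (dry=0.87 OR ¬fast=1−0.56=0.44) = 0.87; AND[min(a, b)] with none=0.34 → w = 0.34
R3: ¬slight=1−0.92=0.08, wet=0.65; AND[min(a, b)] → w = 0.08
R4: slow=0.54, none=0.34; OR[max(a, b)] → w = 0.54
Rules with consequent 'mid': {R1, R2, R3} → strengths 0.61, 0.34, 0.08
Aggregate via t-conorm [max(a, b)]: 0.61

0.61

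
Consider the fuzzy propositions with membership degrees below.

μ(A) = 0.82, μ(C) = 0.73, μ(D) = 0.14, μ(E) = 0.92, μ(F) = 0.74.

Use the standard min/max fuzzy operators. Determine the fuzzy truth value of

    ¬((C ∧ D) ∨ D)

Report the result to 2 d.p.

C ∧ D = min(a, b) on (0.73, 0.14) = 0.14
(C ∧ D) ∨ D = max(a, b) on (0.14, 0.14) = 0.14
¬((C ∧ D) ∨ D) = 1 − 0.14 = 0.86

0.86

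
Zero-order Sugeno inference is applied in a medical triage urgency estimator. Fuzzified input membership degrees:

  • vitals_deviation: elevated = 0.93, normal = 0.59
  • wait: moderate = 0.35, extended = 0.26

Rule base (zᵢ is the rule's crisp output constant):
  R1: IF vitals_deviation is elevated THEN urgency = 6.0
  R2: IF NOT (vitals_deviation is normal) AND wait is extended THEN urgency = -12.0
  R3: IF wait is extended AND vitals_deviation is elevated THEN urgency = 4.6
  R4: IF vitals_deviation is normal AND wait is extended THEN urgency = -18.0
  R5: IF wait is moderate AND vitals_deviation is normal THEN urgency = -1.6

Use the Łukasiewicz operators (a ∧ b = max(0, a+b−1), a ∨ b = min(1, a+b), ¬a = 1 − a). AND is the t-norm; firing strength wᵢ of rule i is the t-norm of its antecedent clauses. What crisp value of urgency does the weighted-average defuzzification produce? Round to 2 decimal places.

5.76

R1 (z=6.0): elevated=0.93 → w = 0.93
R2 (z=-12.0): ¬normal=1−0.59=0.41, extended=0.26; AND[max(0, a+b−1)] → w = 0.00
R3 (z=4.6): extended=0.26, elevated=0.93; AND[max(0, a+b−1)] → w = 0.19
R4 (z=-18.0): normal=0.59, extended=0.26; AND[max(0, a+b−1)] → w = 0.00
R5 (z=-1.6): moderate=0.35, normal=0.59; AND[max(0, a+b−1)] → w = 0.00
Weighted average = (0.93·6.0 + 0.00·-12.0 + 0.19·4.6 + 0.00·-18.0 + 0.00·-1.6) / (0.93 + 0.00 + 0.19 + 0.00 + 0.00)
  = 6.4540 / 1.1200 = 5.76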